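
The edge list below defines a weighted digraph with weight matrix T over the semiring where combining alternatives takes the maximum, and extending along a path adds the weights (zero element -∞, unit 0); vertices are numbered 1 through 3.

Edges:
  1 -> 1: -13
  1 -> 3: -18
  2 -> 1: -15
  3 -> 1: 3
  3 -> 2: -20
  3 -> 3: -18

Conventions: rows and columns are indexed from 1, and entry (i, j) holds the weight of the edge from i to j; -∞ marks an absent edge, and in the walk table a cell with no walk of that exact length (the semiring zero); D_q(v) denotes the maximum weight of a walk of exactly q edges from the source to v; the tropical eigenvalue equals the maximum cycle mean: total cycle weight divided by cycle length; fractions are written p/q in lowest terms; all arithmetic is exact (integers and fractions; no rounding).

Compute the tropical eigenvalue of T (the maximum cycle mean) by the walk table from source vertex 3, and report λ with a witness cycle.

q=0: [-∞, -∞, 0]
q=1: [3, -20, -18]
q=2: [-10, -38, -15]
q=3: [-12, -35, -28]
Optimal cycle mean attained by: cycle 1->3->1, total (-18) + 3, length 2.
Answer: λ = -15/2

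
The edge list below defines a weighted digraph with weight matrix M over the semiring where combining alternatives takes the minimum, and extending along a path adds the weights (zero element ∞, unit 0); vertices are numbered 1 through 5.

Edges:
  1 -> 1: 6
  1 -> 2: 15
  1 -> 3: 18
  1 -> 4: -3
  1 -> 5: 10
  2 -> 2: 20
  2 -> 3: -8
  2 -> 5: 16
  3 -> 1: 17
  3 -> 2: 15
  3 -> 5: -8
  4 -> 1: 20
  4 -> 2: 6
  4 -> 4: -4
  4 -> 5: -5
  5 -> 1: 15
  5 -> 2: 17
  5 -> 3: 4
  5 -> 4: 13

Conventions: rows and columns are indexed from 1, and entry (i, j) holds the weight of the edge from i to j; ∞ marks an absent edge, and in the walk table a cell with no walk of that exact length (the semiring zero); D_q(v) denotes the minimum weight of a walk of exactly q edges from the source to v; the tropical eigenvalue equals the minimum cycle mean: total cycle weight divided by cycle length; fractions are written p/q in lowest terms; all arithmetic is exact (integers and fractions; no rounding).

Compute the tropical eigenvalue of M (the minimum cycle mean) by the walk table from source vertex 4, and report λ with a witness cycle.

q=0: [∞, ∞, ∞, 0, ∞]
q=1: [20, 6, ∞, -4, -5]
q=2: [10, 2, -2, -8, -9]
q=3: [6, -2, -6, -12, -13]
q=4: [2, -6, -10, -16, -17]
q=5: [-2, -10, -14, -20, -21]
Optimal cycle mean attained by: cycle 4->4, total (-4), length 1.
Answer: λ = -4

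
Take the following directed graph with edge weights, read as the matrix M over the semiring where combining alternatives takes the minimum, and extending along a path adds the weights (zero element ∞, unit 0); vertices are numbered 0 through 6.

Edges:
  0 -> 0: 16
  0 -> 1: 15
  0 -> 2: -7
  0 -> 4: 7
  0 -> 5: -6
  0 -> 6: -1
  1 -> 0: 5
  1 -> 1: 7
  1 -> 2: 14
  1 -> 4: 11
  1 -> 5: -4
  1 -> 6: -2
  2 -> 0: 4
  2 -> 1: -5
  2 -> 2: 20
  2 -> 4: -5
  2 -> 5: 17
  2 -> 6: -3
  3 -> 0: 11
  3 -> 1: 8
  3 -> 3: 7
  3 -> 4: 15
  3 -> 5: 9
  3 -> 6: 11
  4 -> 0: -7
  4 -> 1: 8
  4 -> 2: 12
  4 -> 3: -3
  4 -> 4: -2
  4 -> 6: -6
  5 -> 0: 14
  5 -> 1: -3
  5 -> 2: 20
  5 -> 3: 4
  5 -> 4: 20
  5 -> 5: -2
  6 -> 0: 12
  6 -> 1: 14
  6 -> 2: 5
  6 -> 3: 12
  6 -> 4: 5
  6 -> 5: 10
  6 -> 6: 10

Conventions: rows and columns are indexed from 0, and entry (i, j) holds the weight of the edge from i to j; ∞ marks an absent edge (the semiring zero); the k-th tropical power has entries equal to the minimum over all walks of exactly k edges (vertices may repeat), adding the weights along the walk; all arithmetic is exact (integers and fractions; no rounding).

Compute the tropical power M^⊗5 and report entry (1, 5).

M^⊗2:
  [-3, -12, 4, -2, -12, -8, -10]
  [4, -7, -2, 0, 3, -6, 4]
  [-12, 2, -3, -8, -7, -9, -11]
  [8, 6, 4, 12, 13, 4, 6]
  [-9, 5, -14, -5, -4, -13, -8]
  [2, -5, 7, 2, 8, -7, -5]
  [-2, 0, 5, 2, 0, 6, -1]
M^⊗3:
  [-19, -11, -10, -15, -14, -16, -18]
  [-4, -9, -3, -2, -7, -11, -9]
  [-14, -12, -19, -10, -9, -18, -13]
  [6, -1, 1, 8, -1, 2, 1]
  [-11, -19, -16, -9, -19, -15, -17]
  [0, -10, -5, -3, 0, -9, -7]
  [-7, 0, -9, -3, -2, -8, -6]
M^⊗4:
  [-21, -19, -26, -17, -16, -25, -20]
  [-14, -14, -11, -10, -9, -13, -13]
  [-16, -24, -21, -14, -24, -20, -22]
  [-8, -4, -1, -4, -4, -5, -7]
  [-26, -21, -18, -22, -21, -23, -25]
  [-7, -12, -7, -5, -10, -14, -12]
  [-9, -14, -14, -5, -14, -13, -12]
M^⊗5:
  [-23, -31, -28, -21, -31, -27, -29]
  [-16, -16, -21, -12, -16, -20, -16]
  [-31, -26, -23, -27, -26, -28, -30]
  [-11, -8, -15, -7, -6, -14, -10]
  [-28, -26, -33, -24, -23, -32, -27]
  [-17, -17, -14, -13, -12, -16, -16]
  [-21, -19, -16, -17, -19, -18, -20]
Key observation: the optimum is the walk 1->0->2->4->0->5, with weight 5 + (-7) + (-5) + (-7) + (-6) = -20.
Optimal value attained by: walk 1->0->2->4->0->5.
Answer: (M^⊗5)[1][5] = -20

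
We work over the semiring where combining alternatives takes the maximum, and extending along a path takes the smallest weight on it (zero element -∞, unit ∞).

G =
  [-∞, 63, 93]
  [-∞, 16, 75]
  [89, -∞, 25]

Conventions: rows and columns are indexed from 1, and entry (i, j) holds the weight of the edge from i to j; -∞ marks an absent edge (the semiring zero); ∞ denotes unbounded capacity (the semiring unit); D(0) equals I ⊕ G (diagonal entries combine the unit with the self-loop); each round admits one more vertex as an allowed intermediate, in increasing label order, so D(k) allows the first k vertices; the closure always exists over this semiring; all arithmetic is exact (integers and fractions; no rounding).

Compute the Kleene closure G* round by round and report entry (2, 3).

D(0):
  [∞, 63, 93]
  [-∞, ∞, 75]
  [89, -∞, ∞]
D(1):
  [∞, 63, 93]
  [-∞, ∞, 75]
  [89, 63, ∞]
D(2):
  [∞, 63, 93]
  [-∞, ∞, 75]
  [89, 63, ∞]
D(3):
  [∞, 63, 93]
  [75, ∞, 75]
  [89, 63, ∞]
Answer: G*[2][3] = 75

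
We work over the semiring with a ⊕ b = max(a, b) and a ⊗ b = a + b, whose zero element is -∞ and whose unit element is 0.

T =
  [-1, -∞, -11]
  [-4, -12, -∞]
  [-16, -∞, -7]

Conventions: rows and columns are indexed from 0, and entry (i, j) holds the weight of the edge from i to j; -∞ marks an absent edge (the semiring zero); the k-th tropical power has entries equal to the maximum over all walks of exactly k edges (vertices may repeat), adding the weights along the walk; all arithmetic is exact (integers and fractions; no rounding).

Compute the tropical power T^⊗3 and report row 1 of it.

T^⊗2:
  [-2, -∞, -12]
  [-5, -24, -15]
  [-17, -∞, -14]
T^⊗3:
  [-3, -∞, -13]
  [-6, -36, -16]
  [-18, -∞, -21]
Answer: row 1 of T^⊗3 = [-6, -36, -16]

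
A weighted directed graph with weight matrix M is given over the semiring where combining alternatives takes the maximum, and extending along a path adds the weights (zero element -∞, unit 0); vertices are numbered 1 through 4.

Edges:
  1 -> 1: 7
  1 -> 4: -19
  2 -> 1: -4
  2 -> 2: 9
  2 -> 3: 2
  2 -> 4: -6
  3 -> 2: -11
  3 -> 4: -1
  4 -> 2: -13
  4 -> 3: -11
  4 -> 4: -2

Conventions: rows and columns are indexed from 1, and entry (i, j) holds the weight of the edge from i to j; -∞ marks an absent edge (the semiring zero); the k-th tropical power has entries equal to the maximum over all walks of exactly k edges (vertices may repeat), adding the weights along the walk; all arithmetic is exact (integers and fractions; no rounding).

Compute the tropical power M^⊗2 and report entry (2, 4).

M^⊗2:
  [14, -32, -30, -12]
  [5, 18, 11, 3]
  [-15, -2, -9, -3]
  [-17, -4, -11, -4]
Key observation: the optimum is the walk 2->2->4, with weight 9 + (-6) = 3.
Optimal value attained by: walk 2->2->4.
Answer: (M^⊗2)[2][4] = 3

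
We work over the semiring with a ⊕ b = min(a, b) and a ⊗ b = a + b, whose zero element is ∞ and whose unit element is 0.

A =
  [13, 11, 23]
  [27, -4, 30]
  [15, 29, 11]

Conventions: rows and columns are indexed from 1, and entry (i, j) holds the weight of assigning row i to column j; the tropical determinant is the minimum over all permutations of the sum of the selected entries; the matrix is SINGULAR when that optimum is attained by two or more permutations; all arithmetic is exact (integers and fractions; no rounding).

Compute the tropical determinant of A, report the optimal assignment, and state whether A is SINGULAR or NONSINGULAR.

σ = (1, 2, 3): 13 + (-4) + 11 = 20
σ = (1, 3, 2): 13 + 30 + 29 = 72
σ = (2, 1, 3): 11 + 27 + 11 = 49
σ = (2, 3, 1): 11 + 30 + 15 = 56
σ = (3, 1, 2): 23 + 27 + 29 = 79
σ = (3, 2, 1): 23 + (-4) + 15 = 34
Optimal value attained by: σ = (1, 2, 3).
Answer: det⊕(A) = 20; verdict: NONSINGULAR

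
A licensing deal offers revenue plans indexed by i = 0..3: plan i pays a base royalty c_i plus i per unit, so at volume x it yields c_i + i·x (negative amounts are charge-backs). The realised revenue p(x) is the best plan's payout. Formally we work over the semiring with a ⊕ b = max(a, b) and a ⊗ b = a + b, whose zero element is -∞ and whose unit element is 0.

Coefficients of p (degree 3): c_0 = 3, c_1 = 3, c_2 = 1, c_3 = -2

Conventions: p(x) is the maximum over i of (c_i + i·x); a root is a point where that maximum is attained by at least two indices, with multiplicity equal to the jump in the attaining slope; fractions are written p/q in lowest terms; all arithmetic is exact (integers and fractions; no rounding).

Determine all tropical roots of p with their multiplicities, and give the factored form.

hull edge (i=0, c=3) to (i=1, c=3): slope 0, span 1
hull edge (i=1, c=3) to (i=2, c=1): slope -2, span 1
hull edge (i=2, c=1) to (i=3, c=-2): slope -3, span 1
Factored form: p(x) = -2 ⊗ (x ⊕ 0) ⊗ (x ⊕ 2) ⊗ (x ⊕ 3)
Answer: roots = 0 (mult 1), 2 (mult 1), 3 (mult 1)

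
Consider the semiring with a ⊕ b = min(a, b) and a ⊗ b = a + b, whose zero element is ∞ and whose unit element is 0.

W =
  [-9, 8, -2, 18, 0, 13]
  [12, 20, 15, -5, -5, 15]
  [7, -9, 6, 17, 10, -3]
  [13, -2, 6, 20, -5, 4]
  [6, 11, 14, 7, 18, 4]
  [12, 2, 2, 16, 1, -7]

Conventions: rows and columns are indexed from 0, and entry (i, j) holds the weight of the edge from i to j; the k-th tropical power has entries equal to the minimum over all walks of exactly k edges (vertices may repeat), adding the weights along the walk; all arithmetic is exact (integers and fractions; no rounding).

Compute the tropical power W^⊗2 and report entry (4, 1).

W^⊗2:
  [-18, -11, -11, 3, -9, -5]
  [1, -7, 1, 2, -10, -1]
  [-2, -3, -1, -14, -14, -10]
  [1, -3, 6, -7, -7, -3]
  [-3, 5, 4, 6, 2, -3]
  [3, -7, -5, -3, -6, -14]
Key observation: the optimum is the walk 4->2->1, with weight 14 + (-9) = 5.
Optimal value attained by: walk 4->2->1.
Answer: (W^⊗2)[4][1] = 5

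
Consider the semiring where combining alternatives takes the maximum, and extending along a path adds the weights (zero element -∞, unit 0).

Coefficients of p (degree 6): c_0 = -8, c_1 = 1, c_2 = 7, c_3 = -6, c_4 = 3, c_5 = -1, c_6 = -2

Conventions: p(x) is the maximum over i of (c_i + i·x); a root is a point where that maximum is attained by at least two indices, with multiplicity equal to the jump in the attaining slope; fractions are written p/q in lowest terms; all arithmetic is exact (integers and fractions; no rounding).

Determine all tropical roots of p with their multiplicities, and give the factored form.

hull edge (i=0, c=-8) to (i=1, c=1): slope 9, span 1
hull edge (i=1, c=1) to (i=2, c=7): slope 6, span 1
hull edge (i=2, c=7) to (i=4, c=3): slope -2, span 2
hull edge (i=4, c=3) to (i=6, c=-2): slope -5/2, span 2
Factored form: p(x) = -2 ⊗ (x ⊕ (-9)) ⊗ (x ⊕ (-6)) ⊗ (x ⊕ 2) ⊗ (x ⊕ 2) ⊗ (x ⊕ 5/2) ⊗ (x ⊕ 5/2)
Answer: roots = -9 (mult 1), -6 (mult 1), 2 (mult 2), 5/2 (mult 2)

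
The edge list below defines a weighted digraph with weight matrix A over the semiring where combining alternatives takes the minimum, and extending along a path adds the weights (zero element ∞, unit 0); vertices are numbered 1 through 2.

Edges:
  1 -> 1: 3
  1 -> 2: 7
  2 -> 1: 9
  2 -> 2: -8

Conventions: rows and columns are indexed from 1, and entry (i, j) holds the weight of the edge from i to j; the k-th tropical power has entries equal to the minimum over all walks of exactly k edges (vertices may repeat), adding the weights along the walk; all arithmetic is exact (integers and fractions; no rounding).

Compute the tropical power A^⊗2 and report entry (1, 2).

A^⊗2:
  [6, -1]
  [1, -16]
Key observation: the optimum is the walk 1->2->2, with weight 7 + (-8) = -1.
Optimal value attained by: walk 1->2->2.
Answer: (A^⊗2)[1][2] = -1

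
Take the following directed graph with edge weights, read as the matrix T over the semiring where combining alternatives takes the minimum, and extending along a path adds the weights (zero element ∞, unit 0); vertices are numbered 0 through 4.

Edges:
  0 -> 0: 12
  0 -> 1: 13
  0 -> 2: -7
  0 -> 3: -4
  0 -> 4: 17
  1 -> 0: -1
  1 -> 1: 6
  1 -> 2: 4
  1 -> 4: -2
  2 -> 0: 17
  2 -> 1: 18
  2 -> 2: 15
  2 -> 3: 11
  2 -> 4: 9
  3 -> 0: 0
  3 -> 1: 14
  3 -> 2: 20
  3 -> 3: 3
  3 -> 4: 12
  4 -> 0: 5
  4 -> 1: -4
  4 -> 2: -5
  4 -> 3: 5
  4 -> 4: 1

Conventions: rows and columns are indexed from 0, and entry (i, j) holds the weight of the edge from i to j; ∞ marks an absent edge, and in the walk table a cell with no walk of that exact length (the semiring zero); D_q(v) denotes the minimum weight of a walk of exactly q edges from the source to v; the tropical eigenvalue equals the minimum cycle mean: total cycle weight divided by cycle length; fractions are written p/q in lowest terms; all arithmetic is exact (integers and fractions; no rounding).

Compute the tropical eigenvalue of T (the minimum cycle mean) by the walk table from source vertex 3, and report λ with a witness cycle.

q=0: [∞, ∞, ∞, 0, ∞]
q=1: [0, 14, 20, 3, 12]
q=2: [3, 8, -7, -4, 12]
q=3: [-4, 8, -4, -1, 2]
q=4: [-1, -2, -11, -8, 3]
q=5: [-8, -1, -8, -5, -4]
Optimal cycle mean attained by: cycle 1->4->1, total (-2) + (-4), length 2.
Answer: λ = -3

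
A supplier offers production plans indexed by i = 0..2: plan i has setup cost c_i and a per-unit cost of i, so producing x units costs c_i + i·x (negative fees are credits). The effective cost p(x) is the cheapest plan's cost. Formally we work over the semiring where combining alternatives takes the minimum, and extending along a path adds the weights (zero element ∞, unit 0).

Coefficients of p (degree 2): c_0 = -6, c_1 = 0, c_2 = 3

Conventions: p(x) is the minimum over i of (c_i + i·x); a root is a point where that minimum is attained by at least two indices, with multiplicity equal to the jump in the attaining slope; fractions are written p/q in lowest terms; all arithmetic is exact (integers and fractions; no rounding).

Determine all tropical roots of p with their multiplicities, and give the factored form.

hull edge (i=0, c=-6) to (i=2, c=3): slope 9/2, span 2
Factored form: p(x) = 3 ⊗ (x ⊕ (-9/2)) ⊗ (x ⊕ (-9/2))
Answer: roots = -9/2 (mult 2)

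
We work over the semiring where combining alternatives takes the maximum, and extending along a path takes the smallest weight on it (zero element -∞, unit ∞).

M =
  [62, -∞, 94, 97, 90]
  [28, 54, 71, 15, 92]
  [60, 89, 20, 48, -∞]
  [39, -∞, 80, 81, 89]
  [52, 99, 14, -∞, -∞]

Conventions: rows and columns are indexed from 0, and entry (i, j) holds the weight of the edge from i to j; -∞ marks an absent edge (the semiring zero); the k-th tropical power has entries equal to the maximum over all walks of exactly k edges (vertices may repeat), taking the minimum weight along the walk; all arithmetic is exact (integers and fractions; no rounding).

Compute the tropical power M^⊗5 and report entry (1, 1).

M^⊗2:
  [62, 90, 80, 81, 89]
  [60, 92, 54, 48, 54]
  [60, 54, 71, 60, 89]
  [60, 89, 80, 81, 81]
  [52, 54, 71, 52, 92]
M^⊗3:
  [62, 89, 80, 81, 90]
  [60, 54, 71, 60, 92]
  [60, 89, 60, 60, 60]
  [60, 81, 80, 81, 89]
  [60, 92, 54, 52, 54]
M^⊗4:
  [62, 90, 80, 81, 89]
  [60, 92, 60, 60, 60]
  [60, 60, 71, 60, 89]
  [60, 89, 80, 81, 81]
  [60, 54, 71, 60, 92]
M^⊗5:
  [62, 89, 80, 81, 90]
  [60, 60, 71, 60, 92]
  [60, 89, 60, 60, 60]
  [60, 81, 80, 81, 89]
  [60, 92, 60, 60, 60]
Key observation: the optimum is the walk 1->2->0->3->4->1, with weight 71 min 60 min 97 min 89 min 99 = 60.
Optimal value attained by: walk 1->2->0->3->4->1.
Answer: (M^⊗5)[1][1] = 60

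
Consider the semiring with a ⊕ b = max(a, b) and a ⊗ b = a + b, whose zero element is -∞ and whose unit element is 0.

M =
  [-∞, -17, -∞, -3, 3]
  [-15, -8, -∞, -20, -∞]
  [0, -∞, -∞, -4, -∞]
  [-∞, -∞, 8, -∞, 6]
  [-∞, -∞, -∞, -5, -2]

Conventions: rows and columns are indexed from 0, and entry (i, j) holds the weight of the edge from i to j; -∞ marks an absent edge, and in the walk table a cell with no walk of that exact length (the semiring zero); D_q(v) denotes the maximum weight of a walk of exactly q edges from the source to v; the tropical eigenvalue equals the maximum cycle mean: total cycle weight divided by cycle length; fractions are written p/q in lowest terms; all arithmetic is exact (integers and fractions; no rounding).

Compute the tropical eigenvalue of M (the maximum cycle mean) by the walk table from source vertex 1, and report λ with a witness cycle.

q=0: [-∞, 0, -∞, -∞, -∞]
q=1: [-15, -8, -∞, -20, -∞]
q=2: [-23, -16, -12, -18, -12]
q=3: [-12, -24, -10, -16, -12]
q=4: [-10, -29, -8, -14, -9]
q=5: [-8, -27, -6, -12, -7]
Optimal cycle mean attained by: cycle 2->3->2, total (-4) + 8, length 2.
Answer: λ = 2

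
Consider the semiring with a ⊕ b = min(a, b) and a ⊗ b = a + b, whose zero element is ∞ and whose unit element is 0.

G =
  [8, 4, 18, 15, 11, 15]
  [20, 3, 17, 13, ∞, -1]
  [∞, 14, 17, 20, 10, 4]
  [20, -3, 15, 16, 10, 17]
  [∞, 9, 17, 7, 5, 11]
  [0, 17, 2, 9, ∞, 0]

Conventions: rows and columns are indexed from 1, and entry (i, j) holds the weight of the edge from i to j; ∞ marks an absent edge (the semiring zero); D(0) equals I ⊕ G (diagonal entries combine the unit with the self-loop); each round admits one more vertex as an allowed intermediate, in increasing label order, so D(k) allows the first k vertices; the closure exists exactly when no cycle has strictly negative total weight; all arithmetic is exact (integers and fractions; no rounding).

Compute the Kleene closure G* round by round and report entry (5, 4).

D(0):
  [0, 4, 18, 15, 11, 15]
  [20, 0, 17, 13, ∞, -1]
  [∞, 14, 0, 20, 10, 4]
  [20, -3, 15, 0, 10, 17]
  [∞, 9, 17, 7, 0, 11]
  [0, 17, 2, 9, ∞, 0]
D(1):
  [0, 4, 18, 15, 11, 15]
  [20, 0, 17, 13, 31, -1]
  [∞, 14, 0, 20, 10, 4]
  [20, -3, 15, 0, 10, 17]
  [∞, 9, 17, 7, 0, 11]
  [0, 4, 2, 9, 11, 0]
D(2):
  [0, 4, 18, 15, 11, 3]
  [20, 0, 17, 13, 31, -1]
  [34, 14, 0, 20, 10, 4]
  [17, -3, 14, 0, 10, -4]
  [29, 9, 17, 7, 0, 8]
  [0, 4, 2, 9, 11, 0]
D(3):
  [0, 4, 18, 15, 11, 3]
  [20, 0, 17, 13, 27, -1]
  [34, 14, 0, 20, 10, 4]
  [17, -3, 14, 0, 10, -4]
  [29, 9, 17, 7, 0, 8]
  [0, 4, 2, 9, 11, 0]
D(4):
  [0, 4, 18, 15, 11, 3]
  [20, 0, 17, 13, 23, -1]
  [34, 14, 0, 20, 10, 4]
  [17, -3, 14, 0, 10, -4]
  [24, 4, 17, 7, 0, 3]
  [0, 4, 2, 9, 11, 0]
D(5):
  [0, 4, 18, 15, 11, 3]
  [20, 0, 17, 13, 23, -1]
  [34, 14, 0, 17, 10, 4]
  [17, -3, 14, 0, 10, -4]
  [24, 4, 17, 7, 0, 3]
  [0, 4, 2, 9, 11, 0]
D(6):
  [0, 4, 5, 12, 11, 3]
  [-1, 0, 1, 8, 10, -1]
  [4, 8, 0, 13, 10, 4]
  [-4, -3, -2, 0, 7, -4]
  [3, 4, 5, 7, 0, 3]
  [0, 4, 2, 9, 11, 0]
Answer: G*[5][4] = 7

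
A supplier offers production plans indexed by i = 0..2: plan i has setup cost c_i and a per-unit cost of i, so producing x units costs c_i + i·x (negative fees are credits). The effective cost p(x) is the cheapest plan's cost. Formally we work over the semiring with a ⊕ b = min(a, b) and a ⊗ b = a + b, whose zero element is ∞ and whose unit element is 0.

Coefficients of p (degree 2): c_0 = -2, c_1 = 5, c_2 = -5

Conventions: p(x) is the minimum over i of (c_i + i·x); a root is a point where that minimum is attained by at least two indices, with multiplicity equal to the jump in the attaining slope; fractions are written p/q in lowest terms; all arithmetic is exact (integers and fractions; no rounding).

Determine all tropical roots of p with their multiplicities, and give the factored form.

hull edge (i=0, c=-2) to (i=2, c=-5): slope -3/2, span 2
Factored form: p(x) = -5 ⊗ (x ⊕ 3/2) ⊗ (x ⊕ 3/2)
Answer: roots = 3/2 (mult 2)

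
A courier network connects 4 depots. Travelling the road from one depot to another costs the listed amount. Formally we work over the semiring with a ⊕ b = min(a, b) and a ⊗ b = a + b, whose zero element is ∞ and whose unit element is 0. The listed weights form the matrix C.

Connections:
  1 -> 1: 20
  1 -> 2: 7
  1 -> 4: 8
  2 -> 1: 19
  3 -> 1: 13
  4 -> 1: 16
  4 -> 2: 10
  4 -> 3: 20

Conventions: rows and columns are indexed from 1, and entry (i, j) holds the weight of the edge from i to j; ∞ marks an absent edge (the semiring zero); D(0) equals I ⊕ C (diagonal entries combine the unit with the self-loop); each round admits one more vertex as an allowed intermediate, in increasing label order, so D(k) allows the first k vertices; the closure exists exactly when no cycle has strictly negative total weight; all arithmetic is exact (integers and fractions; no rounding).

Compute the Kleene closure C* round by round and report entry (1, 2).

D(0):
  [0, 7, ∞, 8]
  [19, 0, ∞, ∞]
  [13, ∞, 0, ∞]
  [16, 10, 20, 0]
D(1):
  [0, 7, ∞, 8]
  [19, 0, ∞, 27]
  [13, 20, 0, 21]
  [16, 10, 20, 0]
D(2):
  [0, 7, ∞, 8]
  [19, 0, ∞, 27]
  [13, 20, 0, 21]
  [16, 10, 20, 0]
D(3):
  [0, 7, ∞, 8]
  [19, 0, ∞, 27]
  [13, 20, 0, 21]
  [16, 10, 20, 0]
D(4):
  [0, 7, 28, 8]
  [19, 0, 47, 27]
  [13, 20, 0, 21]
  [16, 10, 20, 0]
Answer: C*[1][2] = 7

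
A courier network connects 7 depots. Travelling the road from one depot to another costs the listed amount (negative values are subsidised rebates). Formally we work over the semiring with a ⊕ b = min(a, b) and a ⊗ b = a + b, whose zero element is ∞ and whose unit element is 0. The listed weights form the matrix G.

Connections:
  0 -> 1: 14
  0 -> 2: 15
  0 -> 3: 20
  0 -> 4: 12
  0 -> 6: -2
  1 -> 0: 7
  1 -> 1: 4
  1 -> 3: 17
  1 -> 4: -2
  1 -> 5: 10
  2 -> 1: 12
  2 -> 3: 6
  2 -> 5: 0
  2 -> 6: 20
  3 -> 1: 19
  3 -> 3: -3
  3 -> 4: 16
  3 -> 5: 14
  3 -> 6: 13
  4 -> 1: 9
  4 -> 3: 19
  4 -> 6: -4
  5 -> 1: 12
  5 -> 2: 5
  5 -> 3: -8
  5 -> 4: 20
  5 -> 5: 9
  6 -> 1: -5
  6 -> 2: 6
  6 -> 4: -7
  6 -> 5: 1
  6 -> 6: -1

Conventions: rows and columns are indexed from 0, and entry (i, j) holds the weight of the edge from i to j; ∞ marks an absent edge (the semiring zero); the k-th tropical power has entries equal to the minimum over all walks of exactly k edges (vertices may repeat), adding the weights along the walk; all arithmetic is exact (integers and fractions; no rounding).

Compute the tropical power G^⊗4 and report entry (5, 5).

G^⊗2:
  [21, -7, 4, 17, -9, -1, -3]
  [11, 7, 15, 2, 2, 14, -6]
  [19, 12, 5, -8, 10, 9, 19]
  [26, 8, 19, -6, 6, 11, 10]
  [16, -9, 2, 16, -11, -3, -5]
  [19, 11, 14, -11, 8, 5, 5]
  [2, -6, 5, -7, -8, 0, -11]
G^⊗3:
  [0, -8, 3, -9, -10, -2, -13]
  [14, -11, 0, -1, -13, -5, -7]
  [19, 11, 14, -11, 8, 5, 5]
  [15, 5, 16, -9, 3, 8, 2]
  [-2, -10, 1, -11, -12, -4, -15]
  [18, 0, 10, -14, -2, 3, 2]
  [1, -16, -5, -10, -18, -10, -12]
G^⊗4:
  [-1, -18, -7, -12, -20, -12, -14]
  [-4, -12, -1, -13, -14, -6, -17]
  [18, 0, 10, -14, -2, 3, 2]
  [12, -3, 8, -12, -5, 3, -1]
  [-3, -20, -9, -14, -22, -14, -16]
  [7, -3, 8, -17, -5, 0, -6]
  [-9, -17, -6, -18, -19, -11, -22]
Key observation: the optimum is the walk 5->3->3->3->5, with weight (-8) + (-3) + (-3) + 14 = 0.
Optimal value attained by: walk 5->3->3->3->5.
Answer: (G^⊗4)[5][5] = 0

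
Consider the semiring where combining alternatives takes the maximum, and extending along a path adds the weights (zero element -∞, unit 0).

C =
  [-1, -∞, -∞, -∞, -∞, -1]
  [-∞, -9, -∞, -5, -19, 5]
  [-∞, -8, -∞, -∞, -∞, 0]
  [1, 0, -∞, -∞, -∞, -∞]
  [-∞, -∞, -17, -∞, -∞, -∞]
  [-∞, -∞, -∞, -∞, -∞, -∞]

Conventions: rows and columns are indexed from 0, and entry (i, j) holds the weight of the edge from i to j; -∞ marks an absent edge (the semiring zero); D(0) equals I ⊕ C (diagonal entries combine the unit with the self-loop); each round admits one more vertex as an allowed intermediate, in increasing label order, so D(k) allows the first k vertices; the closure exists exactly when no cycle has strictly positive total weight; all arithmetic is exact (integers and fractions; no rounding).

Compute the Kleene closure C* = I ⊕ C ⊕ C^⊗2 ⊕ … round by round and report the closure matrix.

D(0):
  [0, -∞, -∞, -∞, -∞, -1]
  [-∞, 0, -∞, -5, -19, 5]
  [-∞, -8, 0, -∞, -∞, 0]
  [1, 0, -∞, 0, -∞, -∞]
  [-∞, -∞, -17, -∞, 0, -∞]
  [-∞, -∞, -∞, -∞, -∞, 0]
D(1):
  [0, -∞, -∞, -∞, -∞, -1]
  [-∞, 0, -∞, -5, -19, 5]
  [-∞, -8, 0, -∞, -∞, 0]
  [1, 0, -∞, 0, -∞, 0]
  [-∞, -∞, -17, -∞, 0, -∞]
  [-∞, -∞, -∞, -∞, -∞, 0]
D(2):
  [0, -∞, -∞, -∞, -∞, -1]
  [-∞, 0, -∞, -5, -19, 5]
  [-∞, -8, 0, -13, -27, 0]
  [1, 0, -∞, 0, -19, 5]
  [-∞, -∞, -17, -∞, 0, -∞]
  [-∞, -∞, -∞, -∞, -∞, 0]
D(3):
  [0, -∞, -∞, -∞, -∞, -1]
  [-∞, 0, -∞, -5, -19, 5]
  [-∞, -8, 0, -13, -27, 0]
  [1, 0, -∞, 0, -19, 5]
  [-∞, -25, -17, -30, 0, -17]
  [-∞, -∞, -∞, -∞, -∞, 0]
D(4):
  [0, -∞, -∞, -∞, -∞, -1]
  [-4, 0, -∞, -5, -19, 5]
  [-12, -8, 0, -13, -27, 0]
  [1, 0, -∞, 0, -19, 5]
  [-29, -25, -17, -30, 0, -17]
  [-∞, -∞, -∞, -∞, -∞, 0]
D(5):
  [0, -∞, -∞, -∞, -∞, -1]
  [-4, 0, -36, -5, -19, 5]
  [-12, -8, 0, -13, -27, 0]
  [1, 0, -36, 0, -19, 5]
  [-29, -25, -17, -30, 0, -17]
  [-∞, -∞, -∞, -∞, -∞, 0]
D(6):
  [0, -∞, -∞, -∞, -∞, -1]
  [-4, 0, -36, -5, -19, 5]
  [-12, -8, 0, -13, -27, 0]
  [1, 0, -36, 0, -19, 5]
  [-29, -25, -17, -30, 0, -17]
  [-∞, -∞, -∞, -∞, -∞, 0]
Answer: C* = [[0, -∞, -∞, -∞, -∞, -1], [-4, 0, -36, -5, -19, 5], [-12, -8, 0, -13, -27, 0], [1, 0, -36, 0, -19, 5], [-29, -25, -17, -30, 0, -17], [-∞, -∞, -∞, -∞, -∞, 0]]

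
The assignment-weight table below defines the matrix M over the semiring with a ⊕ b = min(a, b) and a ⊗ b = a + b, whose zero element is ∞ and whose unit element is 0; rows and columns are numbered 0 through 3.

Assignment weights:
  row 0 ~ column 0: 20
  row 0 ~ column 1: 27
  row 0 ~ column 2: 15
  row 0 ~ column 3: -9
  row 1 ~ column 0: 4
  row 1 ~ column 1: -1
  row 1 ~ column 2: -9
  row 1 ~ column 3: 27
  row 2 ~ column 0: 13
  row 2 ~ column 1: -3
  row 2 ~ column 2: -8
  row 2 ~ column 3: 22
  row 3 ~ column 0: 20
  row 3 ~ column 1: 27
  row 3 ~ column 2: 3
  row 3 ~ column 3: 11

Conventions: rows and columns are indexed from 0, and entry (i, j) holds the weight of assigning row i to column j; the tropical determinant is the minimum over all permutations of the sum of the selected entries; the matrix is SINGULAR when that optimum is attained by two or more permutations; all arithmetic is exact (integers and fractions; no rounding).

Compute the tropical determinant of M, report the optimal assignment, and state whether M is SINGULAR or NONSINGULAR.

σ = (0, 1, 2, 3): 20 + (-1) + (-8) + 11 = 22
σ = (0, 1, 3, 2): 20 + (-1) + 22 + 3 = 44
σ = (0, 2, 1, 3): 20 + (-9) + (-3) + 11 = 19
σ = (0, 2, 3, 1): 20 + (-9) + 22 + 27 = 60
σ = (0, 3, 1, 2): 20 + 27 + (-3) + 3 = 47
σ = (0, 3, 2, 1): 20 + 27 + (-8) + 27 = 66
σ = (1, 0, 2, 3): 27 + 4 + (-8) + 11 = 34
σ = (1, 0, 3, 2): 27 + 4 + 22 + 3 = 56
σ = (1, 2, 0, 3): 27 + (-9) + 13 + 11 = 42
σ = (1, 2, 3, 0): 27 + (-9) + 22 + 20 = 60
σ = (1, 3, 0, 2): 27 + 27 + 13 + 3 = 70
σ = (1, 3, 2, 0): 27 + 27 + (-8) + 20 = 66
σ = (2, 0, 1, 3): 15 + 4 + (-3) + 11 = 27
σ = (2, 0, 3, 1): 15 + 4 + 22 + 27 = 68
σ = (2, 1, 0, 3): 15 + (-1) + 13 + 11 = 38
σ = (2, 1, 3, 0): 15 + (-1) + 22 + 20 = 56
σ = (2, 3, 0, 1): 15 + 27 + 13 + 27 = 82
σ = (2, 3, 1, 0): 15 + 27 + (-3) + 20 = 59
σ = (3, 0, 1, 2): (-9) + 4 + (-3) + 3 = -5
σ = (3, 0, 2, 1): (-9) + 4 + (-8) + 27 = 14
σ = (3, 1, 0, 2): (-9) + (-1) + 13 + 3 = 6
σ = (3, 1, 2, 0): (-9) + (-1) + (-8) + 20 = 2
σ = (3, 2, 0, 1): (-9) + (-9) + 13 + 27 = 22
σ = (3, 2, 1, 0): (-9) + (-9) + (-3) + 20 = -1
Optimal value attained by: σ = (3, 0, 1, 2).
Answer: det⊕(M) = -5; verdict: NONSINGULAR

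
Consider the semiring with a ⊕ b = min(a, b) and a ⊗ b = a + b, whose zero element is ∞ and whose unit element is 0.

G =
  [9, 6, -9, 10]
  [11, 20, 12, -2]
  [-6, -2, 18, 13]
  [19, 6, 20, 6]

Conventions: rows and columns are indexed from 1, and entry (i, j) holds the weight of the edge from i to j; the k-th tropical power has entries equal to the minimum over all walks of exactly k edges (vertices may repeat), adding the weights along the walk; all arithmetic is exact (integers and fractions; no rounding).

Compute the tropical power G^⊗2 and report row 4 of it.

G^⊗2:
  [-15, -11, 0, 4]
  [6, 4, 2, 4]
  [3, 0, -15, -4]
  [14, 12, 10, 4]
Answer: row 4 of G^⊗2 = [14, 12, 10, 4]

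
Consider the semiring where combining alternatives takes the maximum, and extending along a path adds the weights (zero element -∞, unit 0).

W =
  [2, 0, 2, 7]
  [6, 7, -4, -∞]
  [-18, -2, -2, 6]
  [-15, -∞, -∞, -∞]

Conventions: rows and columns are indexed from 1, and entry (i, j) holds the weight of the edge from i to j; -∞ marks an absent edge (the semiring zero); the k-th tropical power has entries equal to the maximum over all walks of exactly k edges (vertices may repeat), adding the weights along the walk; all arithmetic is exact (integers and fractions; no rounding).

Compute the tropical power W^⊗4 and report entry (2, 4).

W^⊗2:
  [6, 7, 4, 9]
  [13, 14, 8, 13]
  [4, 5, -4, 4]
  [-13, -15, -13, -8]
W^⊗3:
  [13, 14, 8, 13]
  [20, 21, 15, 20]
  [11, 12, 6, 11]
  [-9, -8, -11, -6]
W^⊗4:
  [20, 21, 15, 20]
  [27, 28, 22, 27]
  [18, 19, 13, 18]
  [-2, -1, -7, -2]
Key observation: the optimum is the walk 2->2->2->1->4, with weight 7 + 7 + 6 + 7 = 27.
Optimal value attained by: walk 2->2->2->1->4.
Answer: (W^⊗4)[2][4] = 27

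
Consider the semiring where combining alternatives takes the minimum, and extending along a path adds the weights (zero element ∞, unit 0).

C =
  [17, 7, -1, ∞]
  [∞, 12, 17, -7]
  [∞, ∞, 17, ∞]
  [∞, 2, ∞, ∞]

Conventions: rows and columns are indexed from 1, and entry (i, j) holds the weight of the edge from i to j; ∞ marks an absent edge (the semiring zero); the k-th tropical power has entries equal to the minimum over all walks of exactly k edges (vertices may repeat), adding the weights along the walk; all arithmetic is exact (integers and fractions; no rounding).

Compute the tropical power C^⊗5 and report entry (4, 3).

C^⊗2:
  [34, 19, 16, 0]
  [∞, -5, 29, 5]
  [∞, ∞, 34, ∞]
  [∞, 14, 19, -5]
C^⊗3:
  [51, 2, 33, 12]
  [∞, 7, 12, -12]
  [∞, ∞, 51, ∞]
  [∞, -3, 31, 7]
C^⊗4:
  [68, 14, 19, -5]
  [∞, -10, 24, 0]
  [∞, ∞, 68, ∞]
  [∞, 9, 14, -10]
C^⊗5:
  [85, -3, 31, 7]
  [∞, 2, 7, -17]
  [∞, ∞, 85, ∞]
  [∞, -8, 26, 2]
Key observation: the optimum is the walk 4->2->2->4->2->3, with weight 2 + 12 + (-7) + 2 + 17 = 26.
Optimal value attained by: walk 4->2->2->4->2->3.
Answer: (C^⊗5)[4][3] = 26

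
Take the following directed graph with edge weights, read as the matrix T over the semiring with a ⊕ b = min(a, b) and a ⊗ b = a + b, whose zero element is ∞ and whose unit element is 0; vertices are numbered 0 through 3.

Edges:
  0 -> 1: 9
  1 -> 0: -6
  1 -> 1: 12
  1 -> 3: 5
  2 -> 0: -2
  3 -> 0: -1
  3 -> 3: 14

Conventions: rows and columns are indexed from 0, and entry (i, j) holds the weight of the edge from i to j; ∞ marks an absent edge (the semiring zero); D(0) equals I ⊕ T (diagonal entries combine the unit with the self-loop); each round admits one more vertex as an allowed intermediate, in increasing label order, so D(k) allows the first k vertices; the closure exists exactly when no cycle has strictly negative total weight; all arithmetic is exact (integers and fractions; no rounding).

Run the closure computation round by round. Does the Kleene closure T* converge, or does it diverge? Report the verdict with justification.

D(0):
  [0, 9, ∞, ∞]
  [-6, 0, ∞, 5]
  [-2, ∞, 0, ∞]
  [-1, ∞, ∞, 0]
D(1):
  [0, 9, ∞, ∞]
  [-6, 0, ∞, 5]
  [-2, 7, 0, ∞]
  [-1, 8, ∞, 0]
D(2):
  [0, 9, ∞, 14]
  [-6, 0, ∞, 5]
  [-2, 7, 0, 12]
  [-1, 8, ∞, 0]
D(3):
  [0, 9, ∞, 14]
  [-6, 0, ∞, 5]
  [-2, 7, 0, 12]
  [-1, 8, ∞, 0]
D(4):
  [0, 9, ∞, 14]
  [-6, 0, ∞, 5]
  [-2, 7, 0, 12]
  [-1, 8, ∞, 0]
Key observation: every diagonal entry stays at the unit through all rounds, so no improving cycle exists.
Answer: CONVERGES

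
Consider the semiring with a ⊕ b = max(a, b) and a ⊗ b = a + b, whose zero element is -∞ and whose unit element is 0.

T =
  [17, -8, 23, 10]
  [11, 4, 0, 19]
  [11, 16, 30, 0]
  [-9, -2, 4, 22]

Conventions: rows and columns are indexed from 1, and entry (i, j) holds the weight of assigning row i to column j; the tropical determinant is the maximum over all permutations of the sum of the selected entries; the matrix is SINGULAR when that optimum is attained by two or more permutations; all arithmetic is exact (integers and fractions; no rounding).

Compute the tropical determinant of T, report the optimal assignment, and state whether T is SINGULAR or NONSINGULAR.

σ = (1, 2, 3, 4): 17 + 4 + 30 + 22 = 73
σ = (1, 2, 4, 3): 17 + 4 + 0 + 4 = 25
σ = (1, 3, 2, 4): 17 + 0 + 16 + 22 = 55
σ = (1, 3, 4, 2): 17 + 0 + 0 + (-2) = 15
σ = (1, 4, 2, 3): 17 + 19 + 16 + 4 = 56
σ = (1, 4, 3, 2): 17 + 19 + 30 + (-2) = 64
σ = (2, 1, 3, 4): (-8) + 11 + 30 + 22 = 55
σ = (2, 1, 4, 3): (-8) + 11 + 0 + 4 = 7
σ = (2, 3, 1, 4): (-8) + 0 + 11 + 22 = 25
σ = (2, 3, 4, 1): (-8) + 0 + 0 + (-9) = -17
σ = (2, 4, 1, 3): (-8) + 19 + 11 + 4 = 26
σ = (2, 4, 3, 1): (-8) + 19 + 30 + (-9) = 32
σ = (3, 1, 2, 4): 23 + 11 + 16 + 22 = 72
σ = (3, 1, 4, 2): 23 + 11 + 0 + (-2) = 32
σ = (3, 2, 1, 4): 23 + 4 + 11 + 22 = 60
σ = (3, 2, 4, 1): 23 + 4 + 0 + (-9) = 18
σ = (3, 4, 1, 2): 23 + 19 + 11 + (-2) = 51
σ = (3, 4, 2, 1): 23 + 19 + 16 + (-9) = 49
σ = (4, 1, 2, 3): 10 + 11 + 16 + 4 = 41
σ = (4, 1, 3, 2): 10 + 11 + 30 + (-2) = 49
σ = (4, 2, 1, 3): 10 + 4 + 11 + 4 = 29
σ = (4, 2, 3, 1): 10 + 4 + 30 + (-9) = 35
σ = (4, 3, 1, 2): 10 + 0 + 11 + (-2) = 19
σ = (4, 3, 2, 1): 10 + 0 + 16 + (-9) = 17
Optimal value attained by: σ = (1, 2, 3, 4).
Answer: det⊕(T) = 73; verdict: NONSINGULAR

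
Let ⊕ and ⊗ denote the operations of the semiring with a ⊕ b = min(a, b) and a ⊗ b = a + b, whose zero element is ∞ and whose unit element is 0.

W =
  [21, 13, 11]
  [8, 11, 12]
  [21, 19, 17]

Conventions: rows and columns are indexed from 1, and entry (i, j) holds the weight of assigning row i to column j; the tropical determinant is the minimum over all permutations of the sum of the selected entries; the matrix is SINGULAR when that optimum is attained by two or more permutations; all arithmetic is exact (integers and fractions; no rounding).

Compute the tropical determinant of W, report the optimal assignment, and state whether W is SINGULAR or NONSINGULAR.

σ = (1, 2, 3): 21 + 11 + 17 = 49
σ = (1, 3, 2): 21 + 12 + 19 = 52
σ = (2, 1, 3): 13 + 8 + 17 = 38
σ = (2, 3, 1): 13 + 12 + 21 = 46
σ = (3, 1, 2): 11 + 8 + 19 = 38
σ = (3, 2, 1): 11 + 11 + 21 = 43
Optimal value attained by: σ = (2, 1, 3).
Answer: det⊕(W) = 38; verdict: SINGULAR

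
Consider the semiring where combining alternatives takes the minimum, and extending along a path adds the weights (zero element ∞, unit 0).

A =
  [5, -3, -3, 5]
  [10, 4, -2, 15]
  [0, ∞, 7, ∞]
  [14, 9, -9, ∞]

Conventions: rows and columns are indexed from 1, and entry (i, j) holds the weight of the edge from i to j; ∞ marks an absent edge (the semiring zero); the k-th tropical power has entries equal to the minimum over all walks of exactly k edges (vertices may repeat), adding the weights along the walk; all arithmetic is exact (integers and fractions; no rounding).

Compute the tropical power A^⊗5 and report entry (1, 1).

A^⊗2:
  [-3, 1, -5, 10]
  [-2, 7, 2, 15]
  [5, -3, -3, 5]
  [-9, 11, -2, 19]
A^⊗3:
  [-5, -6, -6, 2]
  [2, -5, -5, 3]
  [-3, 1, -5, 10]
  [-4, -12, -12, -4]
A^⊗4:
  [-6, -8, -8, 0]
  [-5, -1, -7, 7]
  [-5, -6, -6, 2]
  [-12, -8, -14, 1]
A^⊗5:
  [-8, -9, -10, -1]
  [-7, -8, -8, 0]
  [-6, -8, -8, 0]
  [-14, -15, -15, -7]
Key observation: the optimum is the walk 1->2->3->1->3->1, with weight (-3) + (-2) + 0 + (-3) + 0 = -8.
Optimal value attained by: walk 1->2->3->1->3->1.
Answer: (A^⊗5)[1][1] = -8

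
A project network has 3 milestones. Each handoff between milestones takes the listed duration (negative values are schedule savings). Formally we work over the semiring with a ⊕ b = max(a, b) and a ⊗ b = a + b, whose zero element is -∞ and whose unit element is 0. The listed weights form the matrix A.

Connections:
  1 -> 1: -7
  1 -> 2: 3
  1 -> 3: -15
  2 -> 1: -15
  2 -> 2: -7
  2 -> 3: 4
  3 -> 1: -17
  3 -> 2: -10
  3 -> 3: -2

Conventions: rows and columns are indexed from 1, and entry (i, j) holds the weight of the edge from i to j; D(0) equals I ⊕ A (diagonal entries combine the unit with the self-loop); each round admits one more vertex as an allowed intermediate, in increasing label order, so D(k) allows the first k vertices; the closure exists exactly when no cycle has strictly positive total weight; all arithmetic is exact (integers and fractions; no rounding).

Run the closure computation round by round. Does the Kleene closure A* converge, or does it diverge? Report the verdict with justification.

D(0):
  [0, 3, -15]
  [-15, 0, 4]
  [-17, -10, 0]
D(1):
  [0, 3, -15]
  [-15, 0, 4]
  [-17, -10, 0]
D(2):
  [0, 3, 7]
  [-15, 0, 4]
  [-17, -10, 0]
D(3):
  [0, 3, 7]
  [-13, 0, 4]
  [-17, -10, 0]
Key observation: every diagonal entry stays at the unit through all rounds, so no improving cycle exists.
Answer: CONVERGES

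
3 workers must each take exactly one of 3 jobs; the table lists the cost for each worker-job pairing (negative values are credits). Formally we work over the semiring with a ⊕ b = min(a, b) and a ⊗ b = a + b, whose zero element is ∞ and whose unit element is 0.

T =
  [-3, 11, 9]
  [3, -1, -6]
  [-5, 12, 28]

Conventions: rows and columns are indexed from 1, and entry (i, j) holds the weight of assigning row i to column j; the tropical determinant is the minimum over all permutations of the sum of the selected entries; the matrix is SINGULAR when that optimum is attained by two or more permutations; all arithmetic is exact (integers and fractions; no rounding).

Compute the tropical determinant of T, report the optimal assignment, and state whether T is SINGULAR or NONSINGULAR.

σ = (1, 2, 3): (-3) + (-1) + 28 = 24
σ = (1, 3, 2): (-3) + (-6) + 12 = 3
σ = (2, 1, 3): 11 + 3 + 28 = 42
σ = (2, 3, 1): 11 + (-6) + (-5) = 0
σ = (3, 1, 2): 9 + 3 + 12 = 24
σ = (3, 2, 1): 9 + (-1) + (-5) = 3
Optimal value attained by: σ = (2, 3, 1).
Answer: det⊕(T) = 0; verdict: NONSINGULAR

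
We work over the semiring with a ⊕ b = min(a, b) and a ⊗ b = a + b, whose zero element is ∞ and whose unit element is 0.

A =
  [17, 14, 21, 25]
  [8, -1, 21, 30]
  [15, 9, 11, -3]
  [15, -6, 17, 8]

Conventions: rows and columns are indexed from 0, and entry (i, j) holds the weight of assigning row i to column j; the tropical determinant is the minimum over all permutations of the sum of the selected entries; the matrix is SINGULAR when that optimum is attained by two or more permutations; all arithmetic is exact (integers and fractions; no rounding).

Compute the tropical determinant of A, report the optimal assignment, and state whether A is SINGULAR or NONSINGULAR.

σ = (0, 1, 2, 3): 17 + (-1) + 11 + 8 = 35
σ = (0, 1, 3, 2): 17 + (-1) + (-3) + 17 = 30
σ = (0, 2, 1, 3): 17 + 21 + 9 + 8 = 55
σ = (0, 2, 3, 1): 17 + 21 + (-3) + (-6) = 29
σ = (0, 3, 1, 2): 17 + 30 + 9 + 17 = 73
σ = (0, 3, 2, 1): 17 + 30 + 11 + (-6) = 52
σ = (1, 0, 2, 3): 14 + 8 + 11 + 8 = 41
σ = (1, 0, 3, 2): 14 + 8 + (-3) + 17 = 36
σ = (1, 2, 0, 3): 14 + 21 + 15 + 8 = 58
σ = (1, 2, 3, 0): 14 + 21 + (-3) + 15 = 47
σ = (1, 3, 0, 2): 14 + 30 + 15 + 17 = 76
σ = (1, 3, 2, 0): 14 + 30 + 11 + 15 = 70
σ = (2, 0, 1, 3): 21 + 8 + 9 + 8 = 46
σ = (2, 0, 3, 1): 21 + 8 + (-3) + (-6) = 20
σ = (2, 1, 0, 3): 21 + (-1) + 15 + 8 = 43
σ = (2, 1, 3, 0): 21 + (-1) + (-3) + 15 = 32
σ = (2, 3, 0, 1): 21 + 30 + 15 + (-6) = 60
σ = (2, 3, 1, 0): 21 + 30 + 9 + 15 = 75
σ = (3, 0, 1, 2): 25 + 8 + 9 + 17 = 59
σ = (3, 0, 2, 1): 25 + 8 + 11 + (-6) = 38
σ = (3, 1, 0, 2): 25 + (-1) + 15 + 17 = 56
σ = (3, 1, 2, 0): 25 + (-1) + 11 + 15 = 50
σ = (3, 2, 0, 1): 25 + 21 + 15 + (-6) = 55
σ = (3, 2, 1, 0): 25 + 21 + 9 + 15 = 70
Optimal value attained by: σ = (2, 0, 3, 1).
Answer: det⊕(A) = 20; verdict: NONSINGULAR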